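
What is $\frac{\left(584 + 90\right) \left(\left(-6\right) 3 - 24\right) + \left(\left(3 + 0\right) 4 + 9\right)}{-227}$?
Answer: $\frac{28287}{227} \approx 124.61$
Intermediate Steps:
$\frac{\left(584 + 90\right) \left(\left(-6\right) 3 - 24\right) + \left(\left(3 + 0\right) 4 + 9\right)}{-227} = - \frac{674 \left(-18 - 24\right) + \left(3 \cdot 4 + 9\right)}{227} = - \frac{674 \left(-42\right) + \left(12 + 9\right)}{227} = - \frac{-28308 + 21}{227} = \left(- \frac{1}{227}\right) \left(-28287\right) = \frac{28287}{227}$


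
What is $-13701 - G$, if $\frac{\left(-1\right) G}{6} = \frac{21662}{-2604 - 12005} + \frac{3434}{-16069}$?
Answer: $- \frac{3218726963625}{234752021} \approx -13711.0$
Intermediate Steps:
$G = \frac{2389523904}{234752021}$ ($G = - 6 \left(\frac{21662}{-2604 - 12005} + \frac{3434}{-16069}\right) = - 6 \left(\frac{21662}{-14609} + 3434 \left(- \frac{1}{16069}\right)\right) = - 6 \left(21662 \left(- \frac{1}{14609}\right) - \frac{3434}{16069}\right) = - 6 \left(- \frac{21662}{14609} - \frac{3434}{16069}\right) = \left(-6\right) \left(- \frac{398253984}{234752021}\right) = \frac{2389523904}{234752021} \approx 10.179$)
$-13701 - G = -13701 - \frac{2389523904}{234752021} = - \frac{3218726963625}{234752021}$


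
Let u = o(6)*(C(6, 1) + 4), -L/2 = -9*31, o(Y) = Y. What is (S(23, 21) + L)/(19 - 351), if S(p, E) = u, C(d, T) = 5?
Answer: -153/83 ≈ -1.8434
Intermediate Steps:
L = 558 (L = -(-18)*31 = -2*(-279) = 558)
u = 54 (u = 6*(5 + 4) = 6*9 = 54)
S(p, E) = 54
(S(23, 21) + L)/(19 - 351) = (54 + 558)/(19 - 351) = 612/(-332) = 612*(-1/332) = -153/83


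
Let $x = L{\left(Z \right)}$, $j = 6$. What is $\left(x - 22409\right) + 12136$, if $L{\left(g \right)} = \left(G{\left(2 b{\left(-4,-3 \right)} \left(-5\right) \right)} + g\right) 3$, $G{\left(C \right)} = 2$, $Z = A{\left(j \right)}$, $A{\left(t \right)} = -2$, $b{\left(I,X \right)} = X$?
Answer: $-10273$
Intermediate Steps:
$Z = -2$
$L{\left(g \right)} = 6 + 3 g$ ($L{\left(g \right)} = \left(2 + g\right) 3 = 6 + 3 g$)
$x = 0$ ($x = 6 + 3 \left(-2\right) = 6 - 6 = 0$)
$\left(x - 22409\right) + 12136 = \left(0 - 22409\right) + 12136 = -22409 + 12136 = -10273$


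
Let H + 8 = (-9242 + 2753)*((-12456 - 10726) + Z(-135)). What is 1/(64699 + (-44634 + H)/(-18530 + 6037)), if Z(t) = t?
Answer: 12493/657025236 ≈ 1.9014e-5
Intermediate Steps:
H = 151304005 (H = -8 + (-9242 + 2753)*((-12456 - 10726) - 135) = -8 - 6489*(-23182 - 135) = -8 - 6489*(-23317) = -8 + 151304013 = 151304005)
1/(64699 + (-44634 + H)/(-18530 + 6037)) = 1/(64699 + (-44634 + 151304005)/(-18530 + 6037)) = 1/(64699 + 151259371/(-12493)) = 1/(64699 + 151259371*(-1/12493)) = 1/(64699 - 151259371/12493) = 1/(657025236/12493) = 12493/657025236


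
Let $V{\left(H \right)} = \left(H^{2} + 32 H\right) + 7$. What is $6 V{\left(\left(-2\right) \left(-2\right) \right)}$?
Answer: $906$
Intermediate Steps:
$V{\left(H \right)} = 7 + H^{2} + 32 H$
$6 V{\left(\left(-2\right) \left(-2\right) \right)} = 6 \left(7 + \left(\left(-2\right) \left(-2\right)\right)^{2} + 32 \left(\left(-2\right) \left(-2\right)\right)\right) = 6 \left(7 + 4^{2} + 32 \cdot 4\right) = 6 \left(7 + 16 + 128\right) = 6 \cdot 151 = 906$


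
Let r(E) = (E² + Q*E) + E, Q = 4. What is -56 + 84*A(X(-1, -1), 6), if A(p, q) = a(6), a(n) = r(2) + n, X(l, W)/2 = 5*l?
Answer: 1624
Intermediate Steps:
r(E) = E² + 5*E (r(E) = (E² + 4*E) + E = E² + 5*E)
X(l, W) = 10*l (X(l, W) = 2*(5*l) = 10*l)
a(n) = 14 + n (a(n) = 2*(5 + 2) + n = 2*7 + n = 14 + n)
A(p, q) = 20 (A(p, q) = 14 + 6 = 20)
-56 + 84*A(X(-1, -1), 6) = -56 + 84*20 = -56 + 1680 = 1624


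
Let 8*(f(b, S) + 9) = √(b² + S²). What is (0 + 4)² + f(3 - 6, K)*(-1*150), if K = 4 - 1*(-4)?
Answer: 1366 - 75*√73/4 ≈ 1205.8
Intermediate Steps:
K = 8 (K = 4 + 4 = 8)
f(b, S) = -9 + √(S² + b²)/8 (f(b, S) = -9 + √(b² + S²)/8 = -9 + √(S² + b²)/8)
(0 + 4)² + f(3 - 6, K)*(-1*150) = (0 + 4)² + (-9 + √(8² + (3 - 6)²)/8)*(-1*150) = 4² + (-9 + √(64 + (-3)²)/8)*(-150) = 16 + (-9 + √(64 + 9)/8)*(-150) = 16 + (-9 + √73/8)*(-150) = 16 + (1350 - 75*√73/4) = 1366 - 75*√73/4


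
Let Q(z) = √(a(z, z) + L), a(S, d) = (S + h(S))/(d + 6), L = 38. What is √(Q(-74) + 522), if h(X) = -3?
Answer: √(603432 + 34*√45237)/34 ≈ 22.984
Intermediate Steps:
a(S, d) = (-3 + S)/(6 + d) (a(S, d) = (S - 3)/(d + 6) = (-3 + S)/(6 + d))
Q(z) = √(38 + (-3 + z)/(6 + z)) (Q(z) = √((-3 + z)/(6 + z) + 38) = √(38 + (-3 + z)/(6 + z)))
√(Q(-74) + 522) = √(√3*√((75 + 13*(-74))/(6 - 74)) + 522) = √(√3*√((75 - 962)/(-68)) + 522) = √(√3*√(-1/68*(-887)) + 522) = √(√3*√(887/68) + 522) = √(√3*(√15079/34) + 522) = √(√45237/34 + 522) = √(522 + √45237/34)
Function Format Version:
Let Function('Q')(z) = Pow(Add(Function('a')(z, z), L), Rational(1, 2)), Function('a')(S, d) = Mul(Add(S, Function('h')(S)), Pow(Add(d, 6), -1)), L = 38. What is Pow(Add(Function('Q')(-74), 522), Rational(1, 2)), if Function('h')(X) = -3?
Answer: Mul(Rational(1, 34), Pow(Add(603432, Mul(34, Pow(45237, Rational(1, 2)))), Rational(1, 2))) ≈ 22.984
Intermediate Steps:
Function('a')(S, d) = Mul(Pow(Add(6, d), -1), Add(-3, S)) (Function('a')(S, d) = Mul(Add(S, -3), Pow(Add(d, 6), -1)) = Mul(Add(-3, S), Pow(Add(6, d), -1)) = Mul(Pow(Add(6, d), -1), Add(-3, S)))
Function('Q')(z) = Pow(Add(38, Mul(Pow(Add(6, z), -1), Add(-3, z))), Rational(1, 2)) (Function('Q')(z) = Pow(Add(Mul(Pow(Add(6, z), -1), Add(-3, z)), 38), Rational(1, 2)) = Pow(Add(38, Mul(Pow(Add(6, z), -1), Add(-3, z))), Rational(1, 2)))
Pow(Add(Function('Q')(-74), 522), Rational(1, 2)) = Pow(Add(Mul(Pow(3, Rational(1, 2)), Pow(Mul(Pow(Add(6, -74), -1), Add(75, Mul(13, -74))), Rational(1, 2))), 522), Rational(1, 2)) = Pow(Add(Mul(Pow(3, Rational(1, 2)), Pow(Mul(Pow(-68, -1), Add(75, -962)), Rational(1, 2))), 522), Rational(1, 2)) = Pow(Add(Mul(Pow(3, Rational(1, 2)), Pow(Mul(Rational(-1, 68), -887), Rational(1, 2))), 522), Rational(1, 2)) = Pow(Add(Mul(Pow(3, Rational(1, 2)), Pow(Rational(887, 68), Rational(1, 2))), 522), Rational(1, 2)) = Pow(Add(Mul(Pow(3, Rational(1, 2)), Mul(Rational(1, 34), Pow(15079, Rational(1, 2)))), 522), Rational(1, 2)) = Pow(Add(Mul(Rational(1, 34), Pow(45237, Rational(1, 2))), 522), Rational(1, 2)) = Pow(Add(522, Mul(Rational(1, 34), Pow(45237, Rational(1, 2)))), Rational(1, 2))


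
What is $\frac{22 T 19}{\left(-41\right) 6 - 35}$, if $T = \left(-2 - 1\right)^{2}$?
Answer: $- \frac{3762}{281} \approx -13.388$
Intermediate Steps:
$T = 9$ ($T = \left(-3\right)^{2} = 9$)
$\frac{22 T 19}{\left(-41\right) 6 - 35} = \frac{22 \cdot 9 \cdot 19}{\left(-41\right) 6 - 35} = \frac{198 \cdot 19}{-246 - 35} = \frac{3762}{-281} = 3762 \left(- \frac{1}{281}\right) = - \frac{3762}{281}$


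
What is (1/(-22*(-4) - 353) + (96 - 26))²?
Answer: 344065401/70225 ≈ 4899.5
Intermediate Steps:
(1/(-22*(-4) - 353) + (96 - 26))² = (1/(88 - 353) + 70)² = (1/(-265) + 70)² = (-1/265 + 70)² = (18549/265)² = 344065401/70225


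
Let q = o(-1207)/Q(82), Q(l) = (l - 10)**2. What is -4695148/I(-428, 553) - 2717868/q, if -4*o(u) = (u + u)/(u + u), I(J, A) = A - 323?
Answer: 6481134399946/115 ≈ 5.6358e+10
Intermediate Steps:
Q(l) = (-10 + l)**2
I(J, A) = -323 + A
o(u) = -1/4 (o(u) = -(u + u)/(4*(u + u)) = -2*u/(4*(2*u)) = -2*u*1/(2*u)/4 = -1/4*1 = -1/4)
q = -1/20736 (q = -1/(4*(-10 + 82)**2) = -1/(4*(72**2)) = -1/4/5184 = -1/4*1/5184 = -1/20736 ≈ -4.8225e-5)
-4695148/I(-428, 553) - 2717868/q = -4695148/(-323 + 553) - 2717868/(-1/20736) = -4695148/230 - 2717868*(-20736) = -4695148*1/230 + 56357710848 = -2347574/115 + 56357710848 = 6481134399946/115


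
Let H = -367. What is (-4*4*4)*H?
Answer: 23488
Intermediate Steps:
(-4*4*4)*H = (-4*4*4)*(-367) = -16*4*(-367) = -64*(-367) = 23488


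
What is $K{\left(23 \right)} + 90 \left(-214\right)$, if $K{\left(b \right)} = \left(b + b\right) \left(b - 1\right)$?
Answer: $-18248$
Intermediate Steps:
$K{\left(b \right)} = 2 b \left(-1 + b\right)$
$K{\left(23 \right)} + 90 \left(-214\right) = 2 \cdot 23 \left(-1 + 23\right) + 90 \left(-214\right) = 2 \cdot 23 \cdot 22 - 19260 = 1012 - 19260 = -18248$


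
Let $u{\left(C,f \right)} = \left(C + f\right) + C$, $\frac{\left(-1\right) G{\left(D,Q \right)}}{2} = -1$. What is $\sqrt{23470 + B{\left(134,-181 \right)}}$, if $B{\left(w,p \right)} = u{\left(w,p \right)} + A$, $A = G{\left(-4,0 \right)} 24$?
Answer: $\sqrt{23605} \approx 153.64$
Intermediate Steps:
$G{\left(D,Q \right)} = 2$ ($G{\left(D,Q \right)} = \left(-2\right) \left(-1\right) = 2$)
$u{\left(C,f \right)} = f + 2 C$
$A = 48$ ($A = 2 \cdot 24 = 48$)
$B{\left(w,p \right)} = 48 + p + 2 w$ ($B{\left(w,p \right)} = \left(p + 2 w\right) + 48 = 48 + p + 2 w$)
$\sqrt{23470 + B{\left(134,-181 \right)}} = \sqrt{23470 + \left(48 - 181 + 2 \cdot 134\right)} = \sqrt{23470 + \left(48 - 181 + 268\right)} = \sqrt{23470 + 135} = \sqrt{23605}$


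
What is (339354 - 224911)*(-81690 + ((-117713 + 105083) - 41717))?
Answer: -15568482391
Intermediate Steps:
(339354 - 224911)*(-81690 + ((-117713 + 105083) - 41717)) = 114443*(-81690 + (-12630 - 41717)) = 114443*(-81690 - 54347) = 114443*(-136037) = -15568482391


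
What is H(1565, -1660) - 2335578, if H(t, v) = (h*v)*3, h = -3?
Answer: -2320638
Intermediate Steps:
H(t, v) = -9*v (H(t, v) = -3*v*3 = -9*v)
H(1565, -1660) - 2335578 = -9*(-1660) - 2335578 = 14940 - 2335578 = -2320638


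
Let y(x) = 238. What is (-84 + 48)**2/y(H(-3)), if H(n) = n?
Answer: 648/119 ≈ 5.4454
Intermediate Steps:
(-84 + 48)**2/y(H(-3)) = (-84 + 48)**2/238 = (-36)**2*(1/238) = 1296*(1/238) = 648/119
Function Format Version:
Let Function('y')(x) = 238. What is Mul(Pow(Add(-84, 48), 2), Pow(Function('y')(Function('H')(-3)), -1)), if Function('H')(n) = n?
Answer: Rational(648, 119) ≈ 5.4454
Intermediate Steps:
Mul(Pow(Add(-84, 48), 2), Pow(Function('y')(Function('H')(-3)), -1)) = Mul(Pow(Add(-84, 48), 2), Pow(238, -1)) = Mul(Pow(-36, 2), Rational(1, 238)) = Mul(1296, Rational(1, 238)) = Rational(648, 119)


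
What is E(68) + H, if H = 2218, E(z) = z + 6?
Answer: 2292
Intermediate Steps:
E(z) = 6 + z
E(68) + H = (6 + 68) + 2218 = 74 + 2218 = 2292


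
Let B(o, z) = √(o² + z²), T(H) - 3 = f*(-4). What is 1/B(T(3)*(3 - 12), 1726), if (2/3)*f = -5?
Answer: √3067285/3067285 ≈ 0.00057098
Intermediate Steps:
f = -15/2 (f = (3/2)*(-5) = -15/2 ≈ -7.5000)
T(H) = 33 (T(H) = 3 - 15/2*(-4) = 3 + 30 = 33)
1/B(T(3)*(3 - 12), 1726) = 1/(√((33*(3 - 12))² + 1726²)) = 1/(√((33*(-9))² + 2979076)) = 1/(√((-297)² + 2979076)) = 1/(√(88209 + 2979076)) = 1/(√3067285) = √3067285/3067285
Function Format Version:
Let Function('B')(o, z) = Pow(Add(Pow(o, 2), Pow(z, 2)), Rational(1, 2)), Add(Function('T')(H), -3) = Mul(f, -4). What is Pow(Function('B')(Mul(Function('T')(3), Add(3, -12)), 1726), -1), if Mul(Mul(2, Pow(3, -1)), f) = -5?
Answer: Mul(Rational(1, 3067285), Pow(3067285, Rational(1, 2))) ≈ 0.00057098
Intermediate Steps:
f = Rational(-15, 2) (f = Mul(Rational(3, 2), -5) = Rational(-15, 2) ≈ -7.5000)
Function('T')(H) = 33 (Function('T')(H) = Add(3, Mul(Rational(-15, 2), -4)) = Add(3, 30) = 33)
Pow(Function('B')(Mul(Function('T')(3), Add(3, -12)), 1726), -1) = Pow(Pow(Add(Pow(Mul(33, Add(3, -12)), 2), Pow(1726, 2)), Rational(1, 2)), -1) = Pow(Pow(Add(Pow(Mul(33, -9), 2), 2979076), Rational(1, 2)), -1) = Pow(Pow(Add(Pow(-297, 2), 2979076), Rational(1, 2)), -1) = Pow(Pow(Add(88209, 2979076), Rational(1, 2)), -1) = Pow(Pow(3067285, Rational(1, 2)), -1) = Mul(Rational(1, 3067285), Pow(3067285, Rational(1, 2)))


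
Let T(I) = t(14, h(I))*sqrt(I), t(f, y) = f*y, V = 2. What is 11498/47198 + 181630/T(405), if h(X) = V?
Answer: 5749/23599 + 18163*sqrt(5)/126 ≈ 322.57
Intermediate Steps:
h(X) = 2
T(I) = 28*sqrt(I) (T(I) = (14*2)*sqrt(I) = 28*sqrt(I))
11498/47198 + 181630/T(405) = 11498/47198 + 181630/((28*sqrt(405))) = 11498*(1/47198) + 181630/((28*(9*sqrt(5)))) = 5749/23599 + 181630/((252*sqrt(5))) = 5749/23599 + 181630*(sqrt(5)/1260) = 5749/23599 + 18163*sqrt(5)/126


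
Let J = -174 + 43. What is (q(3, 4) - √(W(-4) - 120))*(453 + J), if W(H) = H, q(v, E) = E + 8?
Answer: 3864 - 644*I*√31 ≈ 3864.0 - 3585.6*I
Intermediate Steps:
q(v, E) = 8 + E
J = -131
(q(3, 4) - √(W(-4) - 120))*(453 + J) = ((8 + 4) - √(-4 - 120))*(453 - 131) = (12 - √(-124))*322 = (12 - 2*I*√31)*322 = 3864 - 644*I*√31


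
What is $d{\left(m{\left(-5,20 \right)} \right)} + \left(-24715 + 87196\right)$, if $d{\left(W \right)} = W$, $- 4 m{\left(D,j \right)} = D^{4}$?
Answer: $\frac{249299}{4} \approx 62325.0$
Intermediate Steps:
$m{\left(D,j \right)} = - \frac{D^{4}}{4}$
$d{\left(m{\left(-5,20 \right)} \right)} + \left(-24715 + 87196\right) = - \frac{\left(-5\right)^{4}}{4} + \left(-24715 + 87196\right) = \left(- \frac{1}{4}\right) 625 + 62481 = - \frac{625}{4} + 62481 = \frac{249299}{4}$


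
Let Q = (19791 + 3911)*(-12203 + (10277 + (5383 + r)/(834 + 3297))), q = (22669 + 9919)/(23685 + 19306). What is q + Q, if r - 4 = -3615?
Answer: -8105452709419160/177595821 ≈ -4.5640e+7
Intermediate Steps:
r = -3611 (r = 4 - 3615 = -3611)
q = 32588/42991 ≈ 0.75802
Q = -188538364868/4131 (Q = (19791 + 3911)*(-12203 + (10277 + (5383 - 3611)/(834 + 3297))) = 23702*(-12203 + (10277 + 1772/4131)) = 23702*(-12203 + 42456059/4131) = 23702*(-7954534/4131) = -188538364868/4131 ≈ -4.5640e+7)
q + Q = 32588/42991 - 188538364868/4131 = -8105452709419160/177595821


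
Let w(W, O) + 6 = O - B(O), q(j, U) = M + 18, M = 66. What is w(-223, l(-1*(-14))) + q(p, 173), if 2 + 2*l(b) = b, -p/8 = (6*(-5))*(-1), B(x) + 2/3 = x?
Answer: 236/3 ≈ 78.667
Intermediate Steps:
B(x) = -⅔ + x
p = -240 (p = -8*6*(-5)*(-1) = -(-240)*(-1) = -8*30 = -240)
q(j, U) = 84 (q(j, U) = 66 + 18 = 84)
l(b) = -1 + b/2
w(W, O) = -16/3 (w(W, O) = -6 + (O - (-⅔ + O)) = -6 + (O + (⅔ - O)) = -6 + ⅔ = -16/3)
w(-223, l(-1*(-14))) + q(p, 173) = -16/3 + 84 = 236/3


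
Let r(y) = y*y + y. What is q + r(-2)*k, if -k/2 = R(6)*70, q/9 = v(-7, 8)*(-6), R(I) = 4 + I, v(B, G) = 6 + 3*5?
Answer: -3934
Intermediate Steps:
v(B, G) = 21 (v(B, G) = 6 + 15 = 21)
r(y) = y + y² (r(y) = y² + y = y + y²)
q = -1134 (q = 9*(21*(-6)) = 9*(-126) = -1134)
k = -1400 (k = -2*(4 + 6)*70 = -20*70 = -2*700 = -1400)
q + r(-2)*k = -1134 - 2*(1 - 2)*(-1400) = -1134 - 2*(-1)*(-1400) = -1134 + 2*(-1400) = -1134 - 2800 = -3934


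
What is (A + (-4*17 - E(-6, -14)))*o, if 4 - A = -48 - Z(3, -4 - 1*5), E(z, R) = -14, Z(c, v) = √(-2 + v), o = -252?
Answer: 504 - 252*I*√11 ≈ 504.0 - 835.79*I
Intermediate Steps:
A = 52 + I*√11 (A = 4 - (-48 - √(-2 + (-4 - 1*5))) = 4 - (-48 - √(-2 + (-4 - 5))) = 4 - (-48 - √(-2 - 9)) = 4 - (-48 - √(-11)) = 4 - (-48 - I*√11) = 4 + (48 + I*√11) = 52 + I*√11 ≈ 52.0 + 3.3166*I)
(A + (-4*17 - E(-6, -14)))*o = ((52 + I*√11) + (-4*17 - 1*(-14)))*(-252) = ((52 + I*√11) + (-68 + 14))*(-252) = ((52 + I*√11) - 54)*(-252) = (-2 + I*√11)*(-252) = 504 - 252*I*√11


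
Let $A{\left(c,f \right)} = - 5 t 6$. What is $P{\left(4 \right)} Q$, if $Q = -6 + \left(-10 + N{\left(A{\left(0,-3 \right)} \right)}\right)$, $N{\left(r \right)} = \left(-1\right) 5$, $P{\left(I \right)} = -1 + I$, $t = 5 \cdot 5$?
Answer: $-63$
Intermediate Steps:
$t = 25$
$A{\left(c,f \right)} = -750$ ($A{\left(c,f \right)} = \left(-5\right) 25 \cdot 6 = \left(-125\right) 6 = -750$)
$N{\left(r \right)} = -5$
$Q = -21$ ($Q = -6 - 15 = -21$)
$P{\left(4 \right)} Q = \left(-1 + 4\right) \left(-21\right) = 3 \left(-21\right) = -63$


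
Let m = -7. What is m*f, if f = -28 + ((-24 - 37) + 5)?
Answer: 588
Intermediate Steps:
f = -84 (f = -28 + (-61 + 5) = -28 - 56 = -84)
m*f = -7*(-84) = 588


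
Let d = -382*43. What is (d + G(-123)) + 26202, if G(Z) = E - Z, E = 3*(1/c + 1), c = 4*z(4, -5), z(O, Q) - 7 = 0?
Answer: 277259/28 ≈ 9902.1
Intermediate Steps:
z(O, Q) = 7 (z(O, Q) = 7 + 0 = 7)
d = -16426
c = 28 (c = 4*7 = 28)
E = 87/28 (E = 3*(1/28 + 1) = 3*(29/28) = 87/28 ≈ 3.1071)
G(Z) = 87/28 - Z
(d + G(-123)) + 26202 = (-16426 + (87/28 - 1*(-123))) + 26202 = (-16426 + (87/28 + 123)) + 26202 = (-16426 + 3531/28) + 26202 = -456397/28 + 26202 = 277259/28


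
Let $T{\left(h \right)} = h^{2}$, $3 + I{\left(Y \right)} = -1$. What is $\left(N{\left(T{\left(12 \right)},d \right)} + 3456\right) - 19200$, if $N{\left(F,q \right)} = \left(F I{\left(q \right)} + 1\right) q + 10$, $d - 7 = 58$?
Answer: $-53109$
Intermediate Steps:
$I{\left(Y \right)} = -4$ ($I{\left(Y \right)} = -3 - 1 = -4$)
$d = 65$ ($d = 7 + 58 = 65$)
$N{\left(F,q \right)} = 10 + q \left(1 - 4 F\right)$ ($N{\left(F,q \right)} = \left(F \left(-4\right) + 1\right) q + 10 = \left(- 4 F + 1\right) q + 10 = \left(1 - 4 F\right) q + 10 = q \left(1 - 4 F\right) + 10 = 10 + q \left(1 - 4 F\right)$)
$\left(N{\left(T{\left(12 \right)},d \right)} + 3456\right) - 19200 = \left(\left(10 + 65 - 4 \cdot 12^{2} \cdot 65\right) + 3456\right) - 19200 = \left(\left(10 + 65 - 576 \cdot 65\right) + 3456\right) - 19200 = \left(\left(10 + 65 - 37440\right) + 3456\right) - 19200 = \left(-37365 + 3456\right) - 19200 = -33909 - 19200 = -53109$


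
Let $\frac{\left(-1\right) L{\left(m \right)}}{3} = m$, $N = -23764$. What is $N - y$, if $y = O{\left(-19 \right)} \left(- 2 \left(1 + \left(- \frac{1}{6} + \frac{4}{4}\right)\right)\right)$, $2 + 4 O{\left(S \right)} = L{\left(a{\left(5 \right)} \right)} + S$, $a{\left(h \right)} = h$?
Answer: $-23797$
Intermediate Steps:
$L{\left(m \right)} = - 3 m$
$O{\left(S \right)} = - \frac{17}{4} + \frac{S}{4}$ ($O{\left(S \right)} = - \frac{1}{2} + \frac{\left(-3\right) 5 + S}{4} = - \frac{1}{2} + \frac{-15 + S}{4} = - \frac{1}{2} + \left(- \frac{15}{4} + \frac{S}{4}\right) = - \frac{17}{4} + \frac{S}{4}$)
$y = 33$ ($y = \left(- \frac{17}{4} + \frac{1}{4} \left(-19\right)\right) \left(- 2 \left(1 + \left(- \frac{1}{6} + \frac{4}{4}\right)\right)\right) = \left(- \frac{17}{4} - \frac{19}{4}\right) \left(- 2 \left(1 + \left(\left(-1\right) \frac{1}{6} + 4 \cdot \frac{1}{4}\right)\right)\right) = - 9 \left(- 2 \left(1 + \left(- \frac{1}{6} + 1\right)\right)\right) = - 9 \left(- 2 \left(1 + \frac{5}{6}\right)\right) = - 9 \left(\left(-2\right) \frac{11}{6}\right) = \left(-9\right) \left(- \frac{11}{3}\right) = 33$)
$N - y = -23764 - 33 = -23797$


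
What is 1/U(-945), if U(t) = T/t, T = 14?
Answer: -135/2 ≈ -67.500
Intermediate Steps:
U(t) = 14/t
1/U(-945) = 1/(14/(-945)) = 1/(14*(-1/945)) = 1/(-2/135) = -135/2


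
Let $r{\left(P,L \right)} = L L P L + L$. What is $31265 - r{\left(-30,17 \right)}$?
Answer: $178638$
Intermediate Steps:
$r{\left(P,L \right)} = L + P L^{3}$ ($r{\left(P,L \right)} = L^{2} P L + L = P L^{2} L + L = P L^{3} + L = L + P L^{3}$)
$31265 - r{\left(-30,17 \right)} = 31265 - \left(17 - 30 \cdot 17^{3}\right) = 31265 - \left(17 - 147390\right) = 31265 - -147373 = 31265 + 147373 = 178638$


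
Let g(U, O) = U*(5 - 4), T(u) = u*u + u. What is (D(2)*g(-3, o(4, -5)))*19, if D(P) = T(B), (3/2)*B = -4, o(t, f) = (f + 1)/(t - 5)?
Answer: -760/3 ≈ -253.33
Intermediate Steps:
o(t, f) = (1 + f)/(-5 + t)
B = -8/3 (B = (⅔)*(-4) = -8/3 ≈ -2.6667)
T(u) = u + u² (T(u) = u² + u = u + u²)
D(P) = 40/9 (D(P) = -8*(1 - 8/3)/3 = -8/3*(-5/3) = 40/9)
g(U, O) = U (g(U, O) = U*1 = U)
(D(2)*g(-3, o(4, -5)))*19 = ((40/9)*(-3))*19 = -40/3*19 = -760/3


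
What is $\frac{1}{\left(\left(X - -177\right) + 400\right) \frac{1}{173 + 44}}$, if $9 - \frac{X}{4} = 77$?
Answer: $\frac{217}{305} \approx 0.71148$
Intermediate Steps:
$X = -272$ ($X = 36 - 308 = -272$)
$\frac{1}{\left(\left(X - -177\right) + 400\right) \frac{1}{173 + 44}} = \frac{1}{\left(\left(-272 - -177\right) + 400\right) \frac{1}{173 + 44}} = \frac{1}{\left(\left(-272 + 177\right) + 400\right) \frac{1}{217}} = \frac{1}{\left(-95 + 400\right) \frac{1}{217}} = \frac{1}{305 \cdot \frac{1}{217}} = \frac{1}{\frac{305}{217}} = \frac{217}{305}$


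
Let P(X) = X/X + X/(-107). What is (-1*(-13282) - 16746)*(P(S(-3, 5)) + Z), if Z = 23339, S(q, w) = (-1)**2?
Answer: -8650920856/107 ≈ -8.0850e+7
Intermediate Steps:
S(q, w) = 1
P(X) = 1 - X/107 (P(X) = 1 + X*(-1/107) = 1 - X/107)
(-1*(-13282) - 16746)*(P(S(-3, 5)) + Z) = (-1*(-13282) - 16746)*((1 - 1/107*1) + 23339) = (13282 - 16746)*((1 - 1/107) + 23339) = -3464*(106/107 + 23339) = -3464*2497379/107 = -8650920856/107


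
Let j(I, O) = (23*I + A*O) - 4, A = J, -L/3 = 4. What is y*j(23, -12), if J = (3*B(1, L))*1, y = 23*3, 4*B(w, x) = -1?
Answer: 36846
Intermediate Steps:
L = -12 (L = -3*4 = -12)
B(w, x) = -1/4 (B(w, x) = (1/4)*(-1) = -1/4)
y = 69
J = -3/4 (J = (3*(-1/4))*1 = -3/4*1 = -3/4 ≈ -0.75000)
A = -3/4 ≈ -0.75000
j(I, O) = -4 + 23*I - 3*O/4 (j(I, O) = (23*I - 3*O/4) - 4 = -4 + 23*I - 3*O/4)
y*j(23, -12) = 69*(-4 + 23*23 - 3/4*(-12)) = 69*(-4 + 529 + 9) = 69*534 = 36846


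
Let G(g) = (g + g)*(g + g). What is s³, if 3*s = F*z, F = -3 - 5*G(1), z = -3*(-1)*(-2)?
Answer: 97336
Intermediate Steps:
G(g) = 4*g² (G(g) = (2*g)*(2*g) = 4*g²)
z = -6 (z = 3*(-2) = -6)
F = -23 (F = -3 - 20*1² = -3 - 20 = -23)
s = 46 (s = (-23*(-6))/3 = (⅓)*138 = 46)
s³ = 46³ = 97336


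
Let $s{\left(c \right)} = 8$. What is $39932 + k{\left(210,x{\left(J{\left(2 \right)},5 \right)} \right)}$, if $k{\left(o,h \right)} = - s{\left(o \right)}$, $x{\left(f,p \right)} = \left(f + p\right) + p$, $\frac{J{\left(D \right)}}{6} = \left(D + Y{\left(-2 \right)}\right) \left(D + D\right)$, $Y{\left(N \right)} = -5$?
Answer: $39924$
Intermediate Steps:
$J{\left(D \right)} = 12 D \left(-5 + D\right)$ ($J{\left(D \right)} = 6 \left(D - 5\right) \left(D + D\right) = 6 \left(-5 + D\right) 2 D = 6 \cdot 2 D \left(-5 + D\right) = 12 D \left(-5 + D\right)$)
$x{\left(f,p \right)} = f + 2 p$
$k{\left(o,h \right)} = -8$ ($k{\left(o,h \right)} = \left(-1\right) 8 = -8$)
$39932 + k{\left(210,x{\left(J{\left(2 \right)},5 \right)} \right)} = 39932 - 8 = 39924$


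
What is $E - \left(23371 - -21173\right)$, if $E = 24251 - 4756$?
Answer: $-25049$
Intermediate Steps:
$E = 19495$ ($E = 24251 - 4756 = 19495$)
$E - \left(23371 - -21173\right) = 19495 - \left(23371 - -21173\right) = 19495 - \left(23371 + 21173\right) = 19495 - 44544 = -25049$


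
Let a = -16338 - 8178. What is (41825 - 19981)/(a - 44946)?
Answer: -10922/34731 ≈ -0.31447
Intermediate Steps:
a = -24516
(41825 - 19981)/(a - 44946) = (41825 - 19981)/(-24516 - 44946) = 21844/(-69462) = 21844*(-1/69462) = -10922/34731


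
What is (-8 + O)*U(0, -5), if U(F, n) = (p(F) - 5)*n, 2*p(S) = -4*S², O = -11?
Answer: -475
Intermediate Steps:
p(S) = -2*S² (p(S) = (-4*S²)/2 = -2*S²)
U(F, n) = n*(-5 - 2*F²) (U(F, n) = (-2*F² - 5)*n = (-5 - 2*F²)*n = n*(-5 - 2*F²))
(-8 + O)*U(0, -5) = (-8 - 11)*(-1*(-5)*(5 + 2*0²)) = -(-19)*(-5)*(5 + 2*0) = -(-19)*(-5)*(5 + 0) = -(-19)*(-5)*5 = -19*25 = -475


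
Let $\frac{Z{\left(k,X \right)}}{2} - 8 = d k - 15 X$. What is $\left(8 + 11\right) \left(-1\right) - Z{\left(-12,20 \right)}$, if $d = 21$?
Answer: $1069$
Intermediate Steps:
$Z{\left(k,X \right)} = 16 - 30 X + 42 k$ ($Z{\left(k,X \right)} = 16 + 2 \left(21 k - 15 X\right) = 16 + 2 \left(- 15 X + 21 k\right) = 16 - \left(- 42 k + 30 X\right) = 16 - 30 X + 42 k$)
$\left(8 + 11\right) \left(-1\right) - Z{\left(-12,20 \right)} = \left(8 + 11\right) \left(-1\right) - \left(16 - 600 + 42 \left(-12\right)\right) = 19 \left(-1\right) - \left(16 - 600 - 504\right) = -19 - -1088 = -19 + 1088 = 1069$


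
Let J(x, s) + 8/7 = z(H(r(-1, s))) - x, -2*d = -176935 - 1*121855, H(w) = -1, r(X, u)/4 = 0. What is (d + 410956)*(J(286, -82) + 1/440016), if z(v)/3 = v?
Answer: -500770272883639/3080112 ≈ -1.6258e+8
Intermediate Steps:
r(X, u) = 0 (r(X, u) = 4*0 = 0)
z(v) = 3*v
d = 149395 (d = -(-176935 - 1*121855)/2 = -(-176935 - 121855)/2 = -½*(-298790) = 149395)
J(x, s) = -29/7 - x (J(x, s) = -8/7 + (3*(-1) - x) = -8/7 + (-3 - x) = -29/7 - x)
(d + 410956)*(J(286, -82) + 1/440016) = (149395 + 410956)*((-29/7 - 1*286) + 1/440016) = 560351*((-29/7 - 286) + 1/440016) = 560351*(-2031/7 + 1/440016) = 560351*(-893672489/3080112) = -500770272883639/3080112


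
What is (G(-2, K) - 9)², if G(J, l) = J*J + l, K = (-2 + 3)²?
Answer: 16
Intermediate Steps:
K = 1 (K = 1² = 1)
G(J, l) = l + J² (G(J, l) = J² + l = l + J²)
(G(-2, K) - 9)² = ((1 + (-2)²) - 9)² = ((1 + 4) - 9)² = (5 - 9)² = (-4)² = 16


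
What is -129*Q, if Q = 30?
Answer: -3870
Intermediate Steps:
-129*Q = -129*30 = -3870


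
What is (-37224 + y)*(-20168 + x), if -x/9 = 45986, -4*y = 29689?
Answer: 38756695285/2 ≈ 1.9378e+10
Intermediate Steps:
y = -29689/4 (y = -¼*29689 = -29689/4 ≈ -7422.3)
x = -413874 (x = -9*45986 = -413874)
(-37224 + y)*(-20168 + x) = (-37224 - 29689/4)*(-20168 - 413874) = -178585/4*(-434042) = 38756695285/2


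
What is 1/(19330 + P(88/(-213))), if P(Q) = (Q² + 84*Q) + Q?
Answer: 45369/875397274 ≈ 5.1827e-5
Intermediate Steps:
P(Q) = Q² + 85*Q
1/(19330 + P(88/(-213))) = 1/(19330 + (88/(-213))*(85 + 88/(-213))) = 1/(19330 + (88*(-1/213))*(85 + 88*(-1/213))) = 1/(19330 - 88*(85 - 88/213)/213) = 1/(19330 - 88/213*18017/213) = 1/(19330 - 1585496/45369) = 1/(875397274/45369) = 45369/875397274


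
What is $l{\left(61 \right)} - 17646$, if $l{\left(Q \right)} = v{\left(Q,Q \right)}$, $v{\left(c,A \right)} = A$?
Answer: $-17585$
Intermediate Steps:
$l{\left(Q \right)} = Q$
$l{\left(61 \right)} - 17646 = 61 - 17646 = -17585$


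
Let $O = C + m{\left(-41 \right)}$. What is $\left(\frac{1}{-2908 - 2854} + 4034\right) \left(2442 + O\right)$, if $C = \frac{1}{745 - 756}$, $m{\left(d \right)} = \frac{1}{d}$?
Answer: $\frac{12799141170015}{1299331} \approx 9.8506 \cdot 10^{6}$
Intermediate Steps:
$C = - \frac{1}{11}$ ($C = \frac{1}{-11} = - \frac{1}{11} \approx -0.090909$)
$O = - \frac{52}{451}$ ($O = - \frac{1}{11} + \frac{1}{-41} = - \frac{1}{11} - \frac{1}{41} = - \frac{52}{451} \approx -0.1153$)
$\left(\frac{1}{-2908 - 2854} + 4034\right) \left(2442 + O\right) = \left(\frac{1}{-2908 - 2854} + 4034\right) \left(2442 - \frac{52}{451}\right) = \left(\frac{1}{-5762} + 4034\right) \frac{1101290}{451} = \left(- \frac{1}{5762} + 4034\right) \frac{1101290}{451} = \frac{23243907}{5762} \cdot \frac{1101290}{451} = \frac{12799141170015}{1299331}$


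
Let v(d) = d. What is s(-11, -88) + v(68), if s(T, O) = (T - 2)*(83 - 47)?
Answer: -400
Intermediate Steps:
s(T, O) = -72 + 36*T (s(T, O) = (-2 + T)*36 = -72 + 36*T)
s(-11, -88) + v(68) = (-72 + 36*(-11)) + 68 = (-72 - 396) + 68 = -468 + 68 = -400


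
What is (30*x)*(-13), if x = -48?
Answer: 18720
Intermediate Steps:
(30*x)*(-13) = (30*(-48))*(-13) = -1440*(-13) = 18720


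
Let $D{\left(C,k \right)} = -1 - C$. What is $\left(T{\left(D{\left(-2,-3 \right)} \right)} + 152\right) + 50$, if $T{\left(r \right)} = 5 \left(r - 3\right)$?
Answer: $192$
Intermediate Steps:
$T{\left(r \right)} = -15 + 5 r$ ($T{\left(r \right)} = 5 \left(-3 + r\right) = -15 + 5 r$)
$\left(T{\left(D{\left(-2,-3 \right)} \right)} + 152\right) + 50 = \left(\left(-15 + 5 \left(-1 - -2\right)\right) + 152\right) + 50 = \left(\left(-15 + 5 \left(-1 + 2\right)\right) + 152\right) + 50 = \left(\left(-15 + 5 \cdot 1\right) + 152\right) + 50 = \left(\left(-15 + 5\right) + 152\right) + 50 = \left(-10 + 152\right) + 50 = 142 + 50 = 192$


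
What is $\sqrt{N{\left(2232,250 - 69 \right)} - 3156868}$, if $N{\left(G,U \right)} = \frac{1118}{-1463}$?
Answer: $\frac{i \sqrt{6756864039926}}{1463} \approx 1776.8 i$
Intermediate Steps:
$N{\left(G,U \right)} = - \frac{1118}{1463}$ ($N{\left(G,U \right)} = 1118 \left(- \frac{1}{1463}\right) = - \frac{1118}{1463}$)
$\sqrt{N{\left(2232,250 - 69 \right)} - 3156868} = \sqrt{- \frac{1118}{1463} - 3156868} = \sqrt{- \frac{4618499002}{1463}} = \frac{i \sqrt{6756864039926}}{1463}$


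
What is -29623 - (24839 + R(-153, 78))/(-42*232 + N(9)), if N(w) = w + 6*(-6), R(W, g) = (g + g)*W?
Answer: -289445362/9771 ≈ -29623.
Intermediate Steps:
R(W, g) = 2*W*g (R(W, g) = (2*g)*W = 2*W*g)
N(w) = -36 + w (N(w) = w - 36 = -36 + w)
-29623 - (24839 + R(-153, 78))/(-42*232 + N(9)) = -29623 - (24839 + 2*(-153)*78)/(-42*232 + (-36 + 9)) = -29623 - (24839 - 23868)/(-9744 - 27) = -29623 - 971/(-9771) = -29623 - 971*(-1)/9771 = -29623 - 1*(-971/9771) = -29623 + 971/9771 = -289445362/9771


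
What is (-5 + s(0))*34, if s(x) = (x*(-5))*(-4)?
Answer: -170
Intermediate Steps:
s(x) = 20*x (s(x) = -5*x*(-4) = 20*x)
(-5 + s(0))*34 = (-5 + 20*0)*34 = (-5 + 0)*34 = -5*34 = -170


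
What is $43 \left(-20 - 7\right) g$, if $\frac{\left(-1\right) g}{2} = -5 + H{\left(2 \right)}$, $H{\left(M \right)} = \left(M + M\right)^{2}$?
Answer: $25542$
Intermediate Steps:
$H{\left(M \right)} = 4 M^{2}$ ($H{\left(M \right)} = \left(2 M\right)^{2} = 4 M^{2}$)
$g = -22$ ($g = - 2 \left(-5 + 4 \cdot 2^{2}\right) = - 2 \left(-5 + 4 \cdot 4\right) = - 2 \left(-5 + 16\right) = \left(-2\right) 11 = -22$)
$43 \left(-20 - 7\right) g = 43 \left(-20 - 7\right) \left(-22\right) = 43 \left(-27\right) \left(-22\right) = \left(-1161\right) \left(-22\right) = 25542$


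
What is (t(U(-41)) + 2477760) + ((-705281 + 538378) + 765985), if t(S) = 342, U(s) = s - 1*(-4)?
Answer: 3077184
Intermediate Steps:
U(s) = 4 + s (U(s) = s + 4 = 4 + s)
(t(U(-41)) + 2477760) + ((-705281 + 538378) + 765985) = (342 + 2477760) + ((-705281 + 538378) + 765985) = 2478102 + (-166903 + 765985) = 2478102 + 599082 = 3077184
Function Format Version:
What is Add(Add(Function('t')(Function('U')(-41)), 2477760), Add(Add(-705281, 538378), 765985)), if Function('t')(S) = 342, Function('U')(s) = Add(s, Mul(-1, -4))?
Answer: 3077184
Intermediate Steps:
Function('U')(s) = Add(4, s) (Function('U')(s) = Add(s, 4) = Add(4, s))
Add(Add(Function('t')(Function('U')(-41)), 2477760), Add(Add(-705281, 538378), 765985)) = Add(Add(342, 2477760), Add(Add(-705281, 538378), 765985)) = Add(2478102, Add(-166903, 765985)) = Add(2478102, 599082) = 3077184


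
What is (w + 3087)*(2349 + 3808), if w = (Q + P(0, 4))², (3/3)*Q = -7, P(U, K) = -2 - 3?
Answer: 19893267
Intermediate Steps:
P(U, K) = -5
Q = -7
w = 144 (w = (-7 - 5)² = (-12)² = 144)
(w + 3087)*(2349 + 3808) = (144 + 3087)*(2349 + 3808) = 3231*6157 = 19893267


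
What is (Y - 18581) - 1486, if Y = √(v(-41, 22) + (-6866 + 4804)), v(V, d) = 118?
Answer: -20067 + 18*I*√6 ≈ -20067.0 + 44.091*I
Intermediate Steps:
Y = 18*I*√6 (Y = √(118 + (-6866 + 4804)) = √(118 - 2062) = √(-1944) = 18*I*√6 ≈ 44.091*I)
(Y - 18581) - 1486 = (18*I*√6 - 18581) - 1486 = (-18581 + 18*I*√6) - 1486 = -20067 + 18*I*√6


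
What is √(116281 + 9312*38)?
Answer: √470137 ≈ 685.67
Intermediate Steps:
√(116281 + 9312*38) = √(116281 + 353856) = √470137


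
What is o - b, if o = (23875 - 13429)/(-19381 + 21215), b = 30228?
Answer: -27713853/917 ≈ -30222.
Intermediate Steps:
o = 5223/917 (o = 10446/1834 = 10446*(1/1834) = 5223/917 ≈ 5.6957)
o - b = 5223/917 - 1*30228 = 5223/917 - 30228 = -27713853/917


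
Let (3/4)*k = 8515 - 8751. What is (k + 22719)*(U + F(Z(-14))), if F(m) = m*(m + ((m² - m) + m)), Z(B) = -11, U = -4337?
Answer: -124276837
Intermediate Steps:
k = -944/3 (k = 4*(8515 - 8751)/3 = (4/3)*(-236) = -944/3 ≈ -314.67)
F(m) = m*(m + m²)
(k + 22719)*(U + F(Z(-14))) = (-944/3 + 22719)*(-4337 + (-11)²*(1 - 11)) = 67213*(-4337 + 121*(-10))/3 = 67213*(-4337 - 1210)/3 = (67213/3)*(-5547) = -124276837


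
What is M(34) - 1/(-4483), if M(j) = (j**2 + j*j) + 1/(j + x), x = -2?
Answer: 331674787/143456 ≈ 2312.0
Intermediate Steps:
M(j) = 1/(-2 + j) + 2*j**2 (M(j) = (j**2 + j*j) + 1/(j - 2) = (j**2 + j**2) + 1/(-2 + j) = 2*j**2 + 1/(-2 + j) = 1/(-2 + j) + 2*j**2)
M(34) - 1/(-4483) = (1 - 4*34**2 + 2*34**3)/(-2 + 34) - 1/(-4483) = (1 - 4*1156 + 2*39304)/32 - 1*(-1/4483) = (1 - 4624 + 78608)/32 + 1/4483 = (1/32)*73985 + 1/4483 = 73985/32 + 1/4483 = 331674787/143456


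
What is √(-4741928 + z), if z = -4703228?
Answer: 2*I*√2361289 ≈ 3073.3*I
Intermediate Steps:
√(-4741928 + z) = √(-4741928 - 4703228) = √(-9445156) = 2*I*√2361289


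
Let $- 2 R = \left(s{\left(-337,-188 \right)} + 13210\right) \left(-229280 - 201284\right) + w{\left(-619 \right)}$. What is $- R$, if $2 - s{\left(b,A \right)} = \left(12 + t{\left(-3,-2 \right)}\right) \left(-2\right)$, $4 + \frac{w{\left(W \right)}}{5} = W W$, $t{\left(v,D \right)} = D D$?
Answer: $- \frac{5700473831}{2} \approx -2.8502 \cdot 10^{9}$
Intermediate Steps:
$t{\left(v,D \right)} = D^{2}$
$w{\left(W \right)} = -20 + 5 W^{2}$ ($w{\left(W \right)} = -20 + 5 W W = -20 + 5 W^{2}$)
$s{\left(b,A \right)} = 34$ ($s{\left(b,A \right)} = 2 - \left(12 + \left(-2\right)^{2}\right) \left(-2\right) = 2 - \left(12 + 4\right) \left(-2\right) = 2 - 16 \left(-2\right) = 2 - -32 = 2 + 32 = 34$)
$R = \frac{5700473831}{2}$ ($R = - \frac{\left(34 + 13210\right) \left(-229280 - 201284\right) - \left(20 - 5 \left(-619\right)^{2}\right)}{2} = - \frac{13244 \left(-430564\right) + \left(-20 + 5 \cdot 383161\right)}{2} = - \frac{-5702389616 + \left(-20 + 1915805\right)}{2} = - \frac{-5702389616 + 1915785}{2} = \left(- \frac{1}{2}\right) \left(-5700473831\right) = \frac{5700473831}{2} \approx 2.8502 \cdot 10^{9}$)
$- R = \left(-1\right) \frac{5700473831}{2} = - \frac{5700473831}{2}$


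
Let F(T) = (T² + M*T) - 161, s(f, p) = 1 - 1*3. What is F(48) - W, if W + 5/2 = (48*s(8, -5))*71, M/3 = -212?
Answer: -43133/2 ≈ -21567.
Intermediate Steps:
M = -636 (M = 3*(-212) = -636)
s(f, p) = -2 (s(f, p) = 1 - 3 = -2)
F(T) = -161 + T² - 636*T (F(T) = (T² - 636*T) - 161 = -161 + T² - 636*T)
W = -13637/2 (W = -5/2 + (48*(-2))*71 = -5/2 - 96*71 = -5/2 - 6816 = -13637/2 ≈ -6818.5)
F(48) - W = (-161 + 48² - 636*48) - 1*(-13637/2) = (-161 + 2304 - 30528) + 13637/2 = -28385 + 13637/2 = -43133/2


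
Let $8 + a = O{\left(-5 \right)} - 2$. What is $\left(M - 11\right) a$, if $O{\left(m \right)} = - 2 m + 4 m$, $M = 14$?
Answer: $-60$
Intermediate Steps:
$O{\left(m \right)} = 2 m$
$a = -20$ ($a = -8 + \left(2 \left(-5\right) - 2\right) = -8 - 12 = -20$)
$\left(M - 11\right) a = \left(14 - 11\right) \left(-20\right) = 3 \left(-20\right) = -60$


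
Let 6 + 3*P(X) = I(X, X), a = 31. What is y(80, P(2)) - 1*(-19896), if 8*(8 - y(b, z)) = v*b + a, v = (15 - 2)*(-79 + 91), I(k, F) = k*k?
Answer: 146721/8 ≈ 18340.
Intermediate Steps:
I(k, F) = k²
P(X) = -2 + X²/3
v = 156 (v = 13*12 = 156)
y(b, z) = 33/8 - 39*b/2 (y(b, z) = 8 - (156*b + 31)/8 = 8 - (31 + 156*b)/8 = 8 + (-31/8 - 39*b/2) = 33/8 - 39*b/2)
y(80, P(2)) - 1*(-19896) = (33/8 - 39/2*80) - 1*(-19896) = (33/8 - 1560) + 19896 = -12447/8 + 19896 = 146721/8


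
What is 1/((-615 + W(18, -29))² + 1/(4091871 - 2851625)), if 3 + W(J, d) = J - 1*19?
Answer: 1240246/475213897607 ≈ 2.6099e-6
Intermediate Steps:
W(J, d) = -22 + J (W(J, d) = -3 + (J - 1*19) = -3 + (J - 19) = -3 + (-19 + J) = -22 + J)
1/((-615 + W(18, -29))² + 1/(4091871 - 2851625)) = 1/((-615 + (-22 + 18))² + 1/(4091871 - 2851625)) = 1/((-615 - 4)² + 1/1240246) = 1/((-619)² + 1/1240246) = 1/(383161 + 1/1240246) = 1/(475213897607/1240246) = 1240246/475213897607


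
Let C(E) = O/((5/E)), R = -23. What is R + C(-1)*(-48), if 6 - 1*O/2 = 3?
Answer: 173/5 ≈ 34.600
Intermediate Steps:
O = 6 (O = 12 - 2*3 = 12 - 6 = 6)
C(E) = 6*E/5 (C(E) = 6/((5/E)) = 6*(E/5) = 6*E/5)
R + C(-1)*(-48) = -23 + ((6/5)*(-1))*(-48) = -23 - 6/5*(-48) = -23 + 288/5 = 173/5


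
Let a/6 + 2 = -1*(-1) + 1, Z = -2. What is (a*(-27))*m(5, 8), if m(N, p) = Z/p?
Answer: 0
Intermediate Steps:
m(N, p) = -2/p
a = 0 (a = -12 + 6*(-1*(-1) + 1) = -12 + 6*(1 + 1) = -12 + 6*2 = -12 + 12 = 0)
(a*(-27))*m(5, 8) = (0*(-27))*(-2/8) = 0*(-2*⅛) = 0*(-¼) = 0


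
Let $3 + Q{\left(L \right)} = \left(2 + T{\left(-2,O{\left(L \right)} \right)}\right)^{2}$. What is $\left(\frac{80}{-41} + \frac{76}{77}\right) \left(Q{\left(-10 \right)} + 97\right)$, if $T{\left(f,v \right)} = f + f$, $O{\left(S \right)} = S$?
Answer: $- \frac{42616}{451} \approx -94.492$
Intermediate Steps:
$T{\left(f,v \right)} = 2 f$
$Q{\left(L \right)} = 1$ ($Q{\left(L \right)} = -3 + \left(2 + 2 \left(-2\right)\right)^{2} = -3 + \left(2 - 4\right)^{2} = -3 + \left(-2\right)^{2} = -3 + 4 = 1$)
$\left(\frac{80}{-41} + \frac{76}{77}\right) \left(Q{\left(-10 \right)} + 97\right) = \left(\frac{80}{-41} + \frac{76}{77}\right) \left(1 + 97\right) = \left(80 \left(- \frac{1}{41}\right) + 76 \cdot \frac{1}{77}\right) 98 = \left(- \frac{80}{41} + \frac{76}{77}\right) 98 = \left(- \frac{3044}{3157}\right) 98 = - \frac{42616}{451}$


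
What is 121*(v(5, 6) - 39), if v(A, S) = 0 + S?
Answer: -3993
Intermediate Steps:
v(A, S) = S
121*(v(5, 6) - 39) = 121*(6 - 39) = 121*(-33) = -3993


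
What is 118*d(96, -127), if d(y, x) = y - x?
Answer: 26314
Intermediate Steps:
118*d(96, -127) = 118*(96 - 1*(-127)) = 118*(96 + 127) = 118*223 = 26314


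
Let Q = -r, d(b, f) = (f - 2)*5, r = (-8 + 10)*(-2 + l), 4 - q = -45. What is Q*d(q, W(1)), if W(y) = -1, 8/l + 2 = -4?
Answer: -100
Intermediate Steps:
l = -4/3 (l = 8/(-2 - 4) = 8/(-6) = 8*(-1/6) = -4/3 ≈ -1.3333)
q = 49 (q = 4 - 1*(-45) = 4 + 45 = 49)
r = -20/3 (r = (-8 + 10)*(-2 - 4/3) = 2*(-10/3) = -20/3 ≈ -6.6667)
d(b, f) = -10 + 5*f (d(b, f) = (-2 + f)*5 = -10 + 5*f)
Q = 20/3 (Q = -1*(-20/3) = 20/3 ≈ 6.6667)
Q*d(q, W(1)) = 20*(-10 + 5*(-1))/3 = 20*(-10 - 5)/3 = (20/3)*(-15) = -100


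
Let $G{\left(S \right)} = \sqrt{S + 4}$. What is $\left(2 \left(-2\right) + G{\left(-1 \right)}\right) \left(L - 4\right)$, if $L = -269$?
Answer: $1092 - 273 \sqrt{3} \approx 619.15$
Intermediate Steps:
$G{\left(S \right)} = \sqrt{4 + S}$
$\left(2 \left(-2\right) + G{\left(-1 \right)}\right) \left(L - 4\right) = \left(2 \left(-2\right) + \sqrt{4 - 1}\right) \left(-269 - 4\right) = \left(-4 + \sqrt{3}\right) \left(-273\right) = 1092 - 273 \sqrt{3}$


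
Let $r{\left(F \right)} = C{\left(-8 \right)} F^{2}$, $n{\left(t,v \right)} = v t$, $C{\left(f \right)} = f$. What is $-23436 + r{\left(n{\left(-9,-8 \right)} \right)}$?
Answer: $-64908$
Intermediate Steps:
$n{\left(t,v \right)} = t v$
$r{\left(F \right)} = - 8 F^{2}$
$-23436 + r{\left(n{\left(-9,-8 \right)} \right)} = -23436 - 8 \left(\left(-9\right) \left(-8\right)\right)^{2} = -23436 - 8 \cdot 72^{2} = -23436 - 41472 = -64908$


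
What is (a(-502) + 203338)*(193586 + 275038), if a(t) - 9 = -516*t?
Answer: 216681896496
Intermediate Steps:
a(t) = 9 - 516*t
(a(-502) + 203338)*(193586 + 275038) = ((9 - 516*(-502)) + 203338)*(193586 + 275038) = ((9 + 259032) + 203338)*468624 = (259041 + 203338)*468624 = 462379*468624 = 216681896496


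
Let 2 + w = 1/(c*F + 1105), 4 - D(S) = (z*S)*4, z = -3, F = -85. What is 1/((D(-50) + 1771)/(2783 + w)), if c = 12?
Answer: 236386/99875 ≈ 2.3668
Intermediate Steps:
D(S) = 4 + 12*S (D(S) = 4 - (-3*S)*4 = 4 - (-12)*S = 4 + 12*S)
w = -169/85 (w = -2 + 1/(12*(-85) + 1105) = -2 + 1/(-1020 + 1105) = -2 + 1/85 = -169/85 ≈ -1.9882)
1/((D(-50) + 1771)/(2783 + w)) = 1/(((4 + 12*(-50)) + 1771)/(2783 - 169/85)) = 1/(((4 - 600) + 1771)/(236386/85)) = 1/((-596 + 1771)*(85/236386)) = 1/(1175*(85/236386)) = 1/(99875/236386) = 236386/99875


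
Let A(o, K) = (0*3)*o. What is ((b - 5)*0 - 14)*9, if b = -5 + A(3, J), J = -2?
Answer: -126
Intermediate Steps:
A(o, K) = 0 (A(o, K) = 0*o = 0)
b = -5 (b = -5 + 0 = -5)
((b - 5)*0 - 14)*9 = ((-5 - 5)*0 - 14)*9 = (-10*0 - 14)*9 = (0 - 14)*9 = -14*9 = -126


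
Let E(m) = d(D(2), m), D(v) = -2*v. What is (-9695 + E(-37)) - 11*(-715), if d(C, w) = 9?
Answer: -1821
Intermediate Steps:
E(m) = 9
(-9695 + E(-37)) - 11*(-715) = (-9695 + 9) - 11*(-715) = -9686 + 7865 = -1821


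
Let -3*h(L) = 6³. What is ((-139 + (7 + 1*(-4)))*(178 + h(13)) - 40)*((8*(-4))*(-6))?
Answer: -2775552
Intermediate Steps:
h(L) = -72 (h(L) = -⅓*6³ = -⅓*216 = -72)
((-139 + (7 + 1*(-4)))*(178 + h(13)) - 40)*((8*(-4))*(-6)) = ((-139 + (7 + 1*(-4)))*(178 - 72) - 40)*((8*(-4))*(-6)) = ((-139 + (7 - 4))*106 - 40)*(-32*(-6)) = ((-139 + 3)*106 - 40)*192 = (-136*106 - 40)*192 = (-14416 - 40)*192 = -14456*192 = -2775552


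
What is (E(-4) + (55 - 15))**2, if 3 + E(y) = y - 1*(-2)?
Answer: 1225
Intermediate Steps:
E(y) = -1 + y (E(y) = -3 + (y - 1*(-2)) = -3 + (y + 2) = -3 + (2 + y) = -1 + y)
(E(-4) + (55 - 15))**2 = ((-1 - 4) + (55 - 15))**2 = (-5 + 40)**2 = 35**2 = 1225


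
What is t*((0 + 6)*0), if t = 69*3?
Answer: 0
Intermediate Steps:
t = 207
t*((0 + 6)*0) = 207*((0 + 6)*0) = 207*(6*0) = 207*0 = 0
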